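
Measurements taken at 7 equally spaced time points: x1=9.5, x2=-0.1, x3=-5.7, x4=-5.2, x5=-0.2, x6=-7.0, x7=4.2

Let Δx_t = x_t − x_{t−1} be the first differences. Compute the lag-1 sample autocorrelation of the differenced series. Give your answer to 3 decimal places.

First differences Δx: -9.6, -5.6, 0.5, 5.0, -6.8, 11.2
Mean of differences = -0.8833
Numerator Σ(Δx_t−Δx̄)(Δx_{t+1}−Δx̄) = -63.5753
Denominator Σ(Δx_t−Δx̄)² = 315.7683
r_1(Δx) = -63.5753 / 315.7683 = -0.201

-0.201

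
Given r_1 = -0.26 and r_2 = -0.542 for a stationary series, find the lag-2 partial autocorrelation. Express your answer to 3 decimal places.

φ_{22} = (r_2 − r_1²) / (1 − r_1²)
r_1² = (-0.26)² = 0.0676
Numerator = -0.542 − 0.0676 = -0.6096; denominator = 1 − 0.0676 = 0.9324
φ_{22} = -0.6096 / 0.9324 = -0.654

-0.654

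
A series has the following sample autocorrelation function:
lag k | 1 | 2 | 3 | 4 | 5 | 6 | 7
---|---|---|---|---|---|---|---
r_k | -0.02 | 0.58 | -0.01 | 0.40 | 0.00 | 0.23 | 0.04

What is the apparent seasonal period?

2

The largest autocorrelation is r_2 = 0.58, with weaker echoes at lags 4 (0.40) and 6 (0.23); the remaining lags stay at or below 0.04.
The dominant spike at lag 2 indicates a seasonal period of 2.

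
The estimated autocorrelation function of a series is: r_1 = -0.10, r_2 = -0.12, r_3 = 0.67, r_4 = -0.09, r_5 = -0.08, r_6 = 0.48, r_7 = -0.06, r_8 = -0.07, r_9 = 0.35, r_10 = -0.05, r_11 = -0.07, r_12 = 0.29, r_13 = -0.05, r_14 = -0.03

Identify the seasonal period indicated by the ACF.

The largest autocorrelation is r_3 = 0.67, with weaker echoes at lags 6 (0.48), 9 (0.35) and 12 (0.29); the remaining lags stay at or below -0.03.
The dominant spike at lag 3 indicates a seasonal period of 3.

3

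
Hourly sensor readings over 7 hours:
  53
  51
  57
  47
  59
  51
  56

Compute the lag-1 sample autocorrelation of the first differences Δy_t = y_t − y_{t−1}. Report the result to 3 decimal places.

-0.884

First differences Δy: -2, 6, -10, 12, -8, 5
Mean of differences = 0.5000
Numerator Σ(Δy_t−Δȳ)(Δy_{t+1}−Δȳ) = -328.2500
Denominator Σ(Δy_t−Δȳ)² = 371.5000
r_1(Δy) = -328.2500 / 371.5000 = -0.884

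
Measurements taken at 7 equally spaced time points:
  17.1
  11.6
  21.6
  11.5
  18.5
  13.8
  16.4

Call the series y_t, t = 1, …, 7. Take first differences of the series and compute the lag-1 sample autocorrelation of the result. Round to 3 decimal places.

First differences Δy: -5.5, 10.0, -10.1, 7.0, -4.7, 2.6
Mean of differences = -0.1167
Numerator Σ(Δy_t−Δȳ)(Δy_{t+1}−Δȳ) = -271.5769
Denominator Σ(Δy_t−Δȳ)² = 310.0283
r_1(Δy) = -271.5769 / 310.0283 = -0.876

-0.876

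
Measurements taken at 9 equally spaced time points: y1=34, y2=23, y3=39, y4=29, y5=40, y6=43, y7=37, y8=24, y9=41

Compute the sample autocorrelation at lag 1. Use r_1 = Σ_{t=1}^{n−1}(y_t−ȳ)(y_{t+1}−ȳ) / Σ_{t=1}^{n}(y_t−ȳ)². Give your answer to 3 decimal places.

-0.288

Mean ȳ = (34 + 23 + 39 + 29 + 40 + 43 + 37 + 24 + 41)/9 = 34.4444
Numerator Σ_{t=1}^{8}(y_t−ȳ)(y_{t+1}−ȳ) = -127.8642
Denominator Σ(y_t−ȳ)² = 444.2222
r_1 = -127.8642 / 444.2222 = -0.288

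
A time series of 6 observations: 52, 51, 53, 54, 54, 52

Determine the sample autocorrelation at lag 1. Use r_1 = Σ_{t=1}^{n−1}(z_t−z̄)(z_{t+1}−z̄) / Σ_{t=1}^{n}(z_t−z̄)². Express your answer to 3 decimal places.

0.258

Mean z̄ = (52 + 51 + 53 + 54 + 54 + 52)/6 = 52.6667
Σ(z_t−z̄)(z_{t+1}−z̄) = (1.1111) + (-0.5556) + (0.4444) + (1.7778) + (-0.8889) = 1.8889
Denominator Σ(z_t−z̄)² = 7.3333
r_1 = 1.8889 / 7.3333 = 0.258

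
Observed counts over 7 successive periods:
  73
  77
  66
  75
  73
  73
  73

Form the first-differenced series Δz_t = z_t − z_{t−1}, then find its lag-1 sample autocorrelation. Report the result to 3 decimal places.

-0.725

First differences Δz: 4, -11, 9, -2, 0, 0
Mean of differences = 0.0000
Numerator Σ(Δz_t−Δz̄)(Δz_{t+1}−Δz̄) = -161.0000
Denominator Σ(Δz_t−Δz̄)² = 222.0000
r_1(Δz) = -161.0000 / 222.0000 = -0.725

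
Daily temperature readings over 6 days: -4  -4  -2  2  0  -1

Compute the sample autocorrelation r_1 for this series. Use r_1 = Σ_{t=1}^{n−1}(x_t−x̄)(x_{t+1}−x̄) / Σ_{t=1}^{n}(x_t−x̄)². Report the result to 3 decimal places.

Mean x̄ = (-4 − 4 − 2 + 2 + 0 − 1)/6 = -1.5000
Deviations from mean: -2.5000, -2.5000, -0.5000, 3.5000, 1.5000, 0.5000
Σ(x_t−x̄)(x_{t+1}−x̄) = (6.2500) + (1.2500) + (-1.7500) + (5.2500) + (0.7500) = 11.7500
Denominator Σ(x_t−x̄)² = 27.5000
r_1 = 11.7500 / 27.5000 = 0.427

0.427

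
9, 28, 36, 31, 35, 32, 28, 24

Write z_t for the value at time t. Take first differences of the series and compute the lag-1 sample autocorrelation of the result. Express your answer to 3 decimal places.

First differences Δz: 19, 8, -5, 4, -3, -4, -4
Mean of differences = 2.1429
Numerator Σ(Δz_t−Δz̄)(Δz_{t+1}−Δz̄) = 103.4082
Denominator Σ(Δz_t−Δz̄)² = 474.8571
r_1(Δz) = 103.4082 / 474.8571 = 0.218

0.218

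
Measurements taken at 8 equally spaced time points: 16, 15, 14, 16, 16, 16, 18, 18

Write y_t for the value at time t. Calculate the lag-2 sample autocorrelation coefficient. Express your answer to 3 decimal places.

Mean ȳ = (16 + 15 + 14 + 16 + 16 + 16 + 18 + 18)/8 = 16.1250
Numerator Σ_{t=1}^{6}(y_t−ȳ)(y_{t+2}−ȳ) = 0.2188
Denominator Σ(y_t−ȳ)² = 12.8750
r_2 = 0.2188 / 12.8750 = 0.017

0.017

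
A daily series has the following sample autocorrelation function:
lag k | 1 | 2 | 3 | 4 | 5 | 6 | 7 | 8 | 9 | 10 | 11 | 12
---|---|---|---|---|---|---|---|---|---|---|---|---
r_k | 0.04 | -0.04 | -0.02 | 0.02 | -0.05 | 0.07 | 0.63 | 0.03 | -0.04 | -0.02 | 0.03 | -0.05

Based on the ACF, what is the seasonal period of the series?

The largest autocorrelation is r_7 = 0.63; the remaining lags stay at or below 0.07.
The dominant spike at lag 7 indicates a seasonal period of 7.

7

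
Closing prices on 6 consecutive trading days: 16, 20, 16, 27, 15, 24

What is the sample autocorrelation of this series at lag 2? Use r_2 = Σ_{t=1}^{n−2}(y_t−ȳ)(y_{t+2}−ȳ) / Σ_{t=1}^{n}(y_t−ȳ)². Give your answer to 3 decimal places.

Mean ȳ = (16 + 20 + 16 + 27 + 15 + 24)/6 = 19.6667
Deviations from mean: -3.6667, 0.3333, -3.6667, 7.3333, -4.6667, 4.3333
Numerator Σ_{t=1}^{4}(y_t−ȳ)(y_{t+2}−ȳ) = 64.7778
Denominator Σ(y_t−ȳ)² = 121.3333
r_2 = 64.7778 / 121.3333 = 0.534

0.534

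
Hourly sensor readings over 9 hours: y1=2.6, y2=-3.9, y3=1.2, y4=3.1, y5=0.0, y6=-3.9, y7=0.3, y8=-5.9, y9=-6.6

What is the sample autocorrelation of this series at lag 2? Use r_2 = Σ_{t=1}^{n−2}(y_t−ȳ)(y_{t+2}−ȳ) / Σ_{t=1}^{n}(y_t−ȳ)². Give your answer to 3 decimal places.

-0.030

Mean ȳ = (2.6 − 3.9 + 1.2 + 3.1 + 0.0 − 3.9 + 0.3 − 5.9 − 6.6)/9 = -1.4556
Numerator Σ_{t=1}^{7}(y_t−ȳ)(y_{t+2}−ȳ) = -3.2484
Denominator Σ(y_t−ȳ)² = 107.6222
r_2 = -3.2484 / 107.6222 = -0.030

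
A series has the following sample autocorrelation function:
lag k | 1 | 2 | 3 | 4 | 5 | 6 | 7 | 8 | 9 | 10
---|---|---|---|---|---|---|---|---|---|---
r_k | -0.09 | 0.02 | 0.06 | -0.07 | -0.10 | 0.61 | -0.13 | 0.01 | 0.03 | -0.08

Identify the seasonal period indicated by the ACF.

6

The largest autocorrelation is r_6 = 0.61; the remaining lags stay at or below 0.06.
The dominant spike at lag 6 indicates a seasonal period of 6.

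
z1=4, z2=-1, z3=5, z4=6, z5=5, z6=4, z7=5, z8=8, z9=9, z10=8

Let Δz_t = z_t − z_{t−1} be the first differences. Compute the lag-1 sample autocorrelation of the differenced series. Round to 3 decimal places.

-0.332

First differences Δz: -5, 6, 1, -1, -1, 1, 3, 1, -1
Mean of differences = 0.4444
Numerator Σ(Δz_t−Δz̄)(Δz_{t+1}−Δz̄) = -24.6420
Denominator Σ(Δz_t−Δz̄)² = 74.2222
r_1(Δz) = -24.6420 / 74.2222 = -0.332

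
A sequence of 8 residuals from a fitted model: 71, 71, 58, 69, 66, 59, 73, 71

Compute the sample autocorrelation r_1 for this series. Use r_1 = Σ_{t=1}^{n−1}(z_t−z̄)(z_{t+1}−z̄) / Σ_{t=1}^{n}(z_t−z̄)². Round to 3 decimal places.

Mean z̄ = (71 + 71 + 58 + 69 + 66 + 59 + 73 + 71)/8 = 67.2500
Numerator Σ_{t=1}^{7}(z_t−z̄)(z_{t+1}−z̄) = -54.5625
Denominator Σ(z_t−z̄)² = 233.5000
r_1 = -54.5625 / 233.5000 = -0.234

-0.234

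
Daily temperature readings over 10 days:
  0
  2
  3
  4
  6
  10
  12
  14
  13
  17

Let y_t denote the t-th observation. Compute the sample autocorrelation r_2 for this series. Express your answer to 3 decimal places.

0.469

Mean ȳ = (0 + 2 + 3 + 4 + 6 + 10 + 12 + 14 + 13 + 17)/10 = 8.1000
Numerator Σ_{t=1}^{8}(y_t−ȳ)(y_{t+2}−ȳ) = 143.8800
Denominator Σ(y_t−ȳ)² = 306.9000
r_2 = 143.8800 / 306.9000 = 0.469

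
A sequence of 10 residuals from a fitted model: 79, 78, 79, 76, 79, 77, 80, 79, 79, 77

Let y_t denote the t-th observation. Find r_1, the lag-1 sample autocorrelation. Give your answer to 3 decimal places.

Mean ȳ = (79 + 78 + 79 + 76 + 79 + 77 + 80 + 79 + 79 + 77)/10 = 78.3000
Numerator Σ_{t=1}^{9}(y_t−ȳ)(y_{t+1}−ȳ) = -5.9900
Denominator Σ(y_t−ȳ)² = 14.1000
r_1 = -5.9900 / 14.1000 = -0.425

-0.425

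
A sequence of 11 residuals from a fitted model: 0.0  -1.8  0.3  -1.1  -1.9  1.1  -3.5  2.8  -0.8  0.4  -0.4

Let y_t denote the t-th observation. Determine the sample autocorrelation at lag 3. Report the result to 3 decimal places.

-0.102

Mean ȳ = (0.0 − 1.8 + 0.3 − 1.1 − 1.9 + 1.1 − 3.5 + 2.8 − 0.8 + 0.4 − 0.4)/11 = -0.4455
Numerator Σ_{t=1}^{8}(y_t−ȳ)(y_{t+3}−ȳ) = -2.8735
Denominator Σ(y_t−ȳ)² = 28.2273
r_3 = -2.8735 / 28.2273 = -0.102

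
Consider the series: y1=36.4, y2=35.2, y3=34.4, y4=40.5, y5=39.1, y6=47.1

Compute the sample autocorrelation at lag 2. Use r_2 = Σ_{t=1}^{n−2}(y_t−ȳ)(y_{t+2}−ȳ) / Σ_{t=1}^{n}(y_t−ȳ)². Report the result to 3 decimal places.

0.156

Mean ȳ = (36.4 + 35.2 + 34.4 + 40.5 + 39.1 + 47.1)/6 = 38.7833
Deviations from mean: -2.3833, -3.5833, -4.3833, 1.7167, 0.3167, 8.3167
Numerator Σ_{t=1}^{4}(y_t−ȳ)(y_{t+2}−ȳ) = 17.1844
Denominator Σ(y_t−ȳ)² = 109.9483
r_2 = 17.1844 / 109.9483 = 0.156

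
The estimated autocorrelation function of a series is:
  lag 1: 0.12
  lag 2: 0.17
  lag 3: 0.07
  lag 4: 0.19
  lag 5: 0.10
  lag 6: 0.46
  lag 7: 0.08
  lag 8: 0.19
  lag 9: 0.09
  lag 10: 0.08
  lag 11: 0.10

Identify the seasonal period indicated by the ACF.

The largest autocorrelation is r_6 = 0.46; the remaining lags stay at or below 0.19.
The dominant spike at lag 6 indicates a seasonal period of 6.

6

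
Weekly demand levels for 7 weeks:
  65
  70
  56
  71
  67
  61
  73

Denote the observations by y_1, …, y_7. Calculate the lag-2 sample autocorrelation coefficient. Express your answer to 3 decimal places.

Mean ȳ = (65 + 70 + 56 + 71 + 67 + 61 + 73)/7 = 66.1429
Deviations from mean: -1.1429, 3.8571, -10.1429, 4.8571, 0.8571, -5.1429, 6.8571
Σ(y_t−ȳ)(y_{t+2}−ȳ) = (11.5918) + (18.7347) + (-8.6939) + (-24.9796) + (5.8776) = 2.5306
Denominator Σ(y_t−ȳ)² = 216.8571
r_2 = 2.5306 / 216.8571 = 0.012

0.012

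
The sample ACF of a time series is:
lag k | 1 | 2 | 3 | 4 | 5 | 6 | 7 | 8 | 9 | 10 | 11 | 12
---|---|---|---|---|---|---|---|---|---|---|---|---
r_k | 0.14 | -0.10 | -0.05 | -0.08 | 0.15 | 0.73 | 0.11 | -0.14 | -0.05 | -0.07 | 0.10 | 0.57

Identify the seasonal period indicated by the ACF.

The largest autocorrelation is r_6 = 0.73, with a weaker echo at lag 12 (0.57); the remaining lags stay at or below 0.15.
The dominant spike at lag 6 indicates a seasonal period of 6.

6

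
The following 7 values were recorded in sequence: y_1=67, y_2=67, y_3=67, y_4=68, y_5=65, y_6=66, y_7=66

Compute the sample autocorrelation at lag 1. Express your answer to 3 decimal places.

-0.007

Mean ȳ = (67 + 67 + 67 + 68 + 65 + 66 + 66)/7 = 66.5714
Deviations from mean: 0.4286, 0.4286, 0.4286, 1.4286, -1.5714, -0.5714, -0.5714
Σ(y_t−ȳ)(y_{t+1}−ȳ) = (0.1837) + (0.1837) + (0.6122) + (-2.2449) + (0.8980) + (0.3265) = -0.0408
Denominator Σ(y_t−ȳ)² = 5.7143
r_1 = -0.0408 / 5.7143 = -0.007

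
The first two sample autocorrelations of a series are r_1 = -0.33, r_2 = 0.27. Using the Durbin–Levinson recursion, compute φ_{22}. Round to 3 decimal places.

φ_{22} = (r_2 − r_1²) / (1 − r_1²)
r_1² = (-0.33)² = 0.1089
Numerator = 0.27 − 0.1089 = 0.1611; denominator = 1 − 0.1089 = 0.8911
φ_{22} = 0.1611 / 0.8911 = 0.181

0.181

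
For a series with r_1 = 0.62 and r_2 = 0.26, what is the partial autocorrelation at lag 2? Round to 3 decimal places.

φ_{22} = (r_2 − r_1²) / (1 − r_1²)
r_1² = (0.62)² = 0.3844
Numerator = 0.26 − 0.3844 = -0.1244; denominator = 1 − 0.3844 = 0.6156
φ_{22} = -0.1244 / 0.6156 = -0.202

-0.202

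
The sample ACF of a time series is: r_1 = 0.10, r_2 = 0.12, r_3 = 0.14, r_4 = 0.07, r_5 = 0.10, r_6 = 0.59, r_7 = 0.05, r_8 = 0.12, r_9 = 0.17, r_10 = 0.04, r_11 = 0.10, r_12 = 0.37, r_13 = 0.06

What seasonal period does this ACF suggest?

6

The largest autocorrelation is r_6 = 0.59, with a weaker echo at lag 12 (0.37); the remaining lags stay at or below 0.17.
The dominant spike at lag 6 indicates a seasonal period of 6.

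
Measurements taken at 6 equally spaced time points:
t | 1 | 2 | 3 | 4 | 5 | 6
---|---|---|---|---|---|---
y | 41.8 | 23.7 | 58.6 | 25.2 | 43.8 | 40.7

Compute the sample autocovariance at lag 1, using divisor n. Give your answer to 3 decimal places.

Mean ȳ = (41.8 + 23.7 + 58.6 + 25.2 + 43.8 + 40.7)/6 = 38.9667
Σ_{t=1}^{5}(y_t−ȳ)(y_{t+1}−ȳ) = -671.4378
γ_1 = -671.4378 / 6 = -111.906

-111.906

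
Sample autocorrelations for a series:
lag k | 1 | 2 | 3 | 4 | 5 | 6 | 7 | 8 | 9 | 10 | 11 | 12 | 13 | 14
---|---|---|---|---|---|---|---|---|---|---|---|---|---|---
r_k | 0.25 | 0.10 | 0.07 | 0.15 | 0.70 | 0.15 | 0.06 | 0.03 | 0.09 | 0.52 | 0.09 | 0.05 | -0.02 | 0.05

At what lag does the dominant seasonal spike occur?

The largest autocorrelation is r_5 = 0.70, with a weaker echo at lag 10 (0.52); the remaining lags stay at or below 0.25. The elevated value at lag 1 (0.25), dropping to 0.10 at lag 2, reflects decaying short-term dependence rather than seasonality.
The dominant spike at lag 5 indicates a seasonal period of 5.

5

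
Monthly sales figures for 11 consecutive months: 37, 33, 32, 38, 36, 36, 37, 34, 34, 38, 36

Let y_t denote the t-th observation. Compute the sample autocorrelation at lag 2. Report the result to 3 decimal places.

Mean ȳ = (37 + 33 + 32 + 38 + 36 + 36 + 37 + 34 + 34 + 38 + 36)/11 = 35.5455
Numerator Σ_{t=1}^{9}(y_t−ȳ)(y_{t+2}−ȳ) = -18.6860
Denominator Σ(y_t−ȳ)² = 40.7273
r_2 = -18.6860 / 40.7273 = -0.459

-0.459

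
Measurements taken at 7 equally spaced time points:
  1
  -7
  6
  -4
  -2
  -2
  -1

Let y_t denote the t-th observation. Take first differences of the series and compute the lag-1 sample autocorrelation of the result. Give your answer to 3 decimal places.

First differences Δy: -8, 13, -10, 2, 0, 1
Mean of differences = -0.3333
Numerator Σ(Δy_t−Δȳ)(Δy_{t+1}−Δȳ) = -252.4444
Denominator Σ(Δy_t−Δȳ)² = 337.3333
r_1(Δy) = -252.4444 / 337.3333 = -0.748

-0.748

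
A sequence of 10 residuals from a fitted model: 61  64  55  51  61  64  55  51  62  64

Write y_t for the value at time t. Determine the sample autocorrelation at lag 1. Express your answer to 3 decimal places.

0.068

Mean ȳ = (61 + 64 + 55 + 51 + 61 + 64 + 55 + 51 + 62 + 64)/10 = 58.8000
Numerator Σ_{t=1}^{9}(y_t−ȳ)(y_{t+1}−ȳ) = 17.1600
Denominator Σ(y_t−ȳ)² = 251.6000
r_1 = 17.1600 / 251.6000 = 0.068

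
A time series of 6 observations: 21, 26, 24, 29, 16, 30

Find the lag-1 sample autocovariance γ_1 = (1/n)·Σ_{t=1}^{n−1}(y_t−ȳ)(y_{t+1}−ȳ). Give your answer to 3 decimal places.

Mean ȳ = (21 + 26 + 24 + 29 + 16 + 30)/6 = 24.3333
Deviations: -3.3333, 1.6667, -0.3333, 4.6667, -8.3333, 5.6667
Σ_{t=1}^{5}(y_t−ȳ)(y_{t+1}−ȳ) = -93.7778
γ_1 = -93.7778 / 6 = -15.630

-15.630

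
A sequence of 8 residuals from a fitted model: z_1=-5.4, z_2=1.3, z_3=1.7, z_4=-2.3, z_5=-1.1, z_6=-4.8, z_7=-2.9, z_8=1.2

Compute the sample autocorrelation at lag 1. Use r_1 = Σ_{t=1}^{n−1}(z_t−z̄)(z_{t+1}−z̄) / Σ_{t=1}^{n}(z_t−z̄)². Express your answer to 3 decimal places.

Mean z̄ = (-5.4 + 1.3 + 1.7 − 2.3 − 1.1 − 4.8 − 2.9 + 1.2)/8 = -1.5375
Deviations from mean: -3.8625, 2.8375, 3.2375, -0.7625, 0.4375, -3.2625, -1.3625, 2.7375
Σ(z_t−z̄)(z_{t+1}−z̄) = (-10.9598) + (9.1864) + (-2.4686) + (-0.3336) + (-1.4273) + (4.4452) + (-3.7298) = -5.2877
Denominator Σ(z_t−z̄)² = 54.2188
r_1 = -5.2877 / 54.2188 = -0.098

-0.098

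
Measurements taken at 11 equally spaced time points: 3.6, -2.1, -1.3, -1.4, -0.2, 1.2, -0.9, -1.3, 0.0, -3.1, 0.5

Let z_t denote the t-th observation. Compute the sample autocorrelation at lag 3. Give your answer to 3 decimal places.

Mean z̄ = (3.6 − 2.1 − 1.3 − 1.4 − 0.2 + 1.2 − 0.9 − 1.3 + 0.0 − 3.1 + 0.5)/11 = -0.4545
Numerator Σ_{t=1}^{8}(z_t−z̄)(z_{t+3}−z̄) = -4.3217
Denominator Σ(z_t−z̄)² = 32.5873
r_3 = -4.3217 / 32.5873 = -0.133

-0.133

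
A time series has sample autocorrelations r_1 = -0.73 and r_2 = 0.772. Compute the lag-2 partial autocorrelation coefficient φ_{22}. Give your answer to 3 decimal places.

0.512

φ_{22} = (r_2 − r_1²) / (1 − r_1²)
r_1² = (-0.73)² = 0.5329
Numerator = 0.772 − 0.5329 = 0.2391; denominator = 1 − 0.5329 = 0.4671
φ_{22} = 0.2391 / 0.4671 = 0.512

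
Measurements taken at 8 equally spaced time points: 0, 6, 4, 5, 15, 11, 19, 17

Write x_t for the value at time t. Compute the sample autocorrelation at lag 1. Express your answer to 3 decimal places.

0.440

Mean x̄ = (0 + 6 + 4 + 5 + 15 + 11 + 19 + 17)/8 = 9.6250
Deviations from mean: -9.6250, -3.6250, -5.6250, -4.6250, 5.3750, 1.3750, 9.3750, 7.3750
Σ(x_t−x̄)(x_{t+1}−x̄) = (34.8906) + (20.3906) + (26.0156) + (-24.8594) + (7.3906) + (12.8906) + (69.1406) = 145.8594
Denominator Σ(x_t−x̄)² = 331.8750
r_1 = 145.8594 / 331.8750 = 0.440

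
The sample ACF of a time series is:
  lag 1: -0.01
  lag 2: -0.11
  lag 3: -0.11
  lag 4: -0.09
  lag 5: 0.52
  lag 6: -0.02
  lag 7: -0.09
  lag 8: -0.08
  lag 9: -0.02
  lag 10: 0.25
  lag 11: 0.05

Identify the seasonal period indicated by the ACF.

The largest autocorrelation is r_5 = 0.52, with a weaker echo at lag 10 (0.25); the remaining lags stay at or below 0.05.
The dominant spike at lag 5 indicates a seasonal period of 5.

5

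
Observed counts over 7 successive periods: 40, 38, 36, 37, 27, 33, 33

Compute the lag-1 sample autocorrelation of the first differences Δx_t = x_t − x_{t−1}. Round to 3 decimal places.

First differences Δx: -2, -2, 1, -10, 6, 0
Mean of differences = -1.1667
Numerator Σ(Δx_t−Δx̄)(Δx_{t+1}−Δx̄) = -75.1944
Denominator Σ(Δx_t−Δx̄)² = 136.8333
r_1(Δx) = -75.1944 / 136.8333 = -0.550

-0.550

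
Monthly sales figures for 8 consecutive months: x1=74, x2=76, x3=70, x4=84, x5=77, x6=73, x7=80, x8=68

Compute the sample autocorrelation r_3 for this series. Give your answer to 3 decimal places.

Mean x̄ = (74 + 76 + 70 + 84 + 77 + 73 + 80 + 68)/8 = 75.2500
Numerator Σ_{t=1}^{5}(x_t−x̄)(x_{t+3}−x̄) = 31.0625
Denominator Σ(x_t−x̄)² = 189.5000
r_3 = 31.0625 / 189.5000 = 0.164

0.164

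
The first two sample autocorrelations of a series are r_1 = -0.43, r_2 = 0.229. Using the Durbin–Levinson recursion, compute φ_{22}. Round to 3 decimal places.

0.054

φ_{22} = (r_2 − r_1²) / (1 − r_1²)
r_1² = (-0.43)² = 0.1849
Numerator = 0.229 − 0.1849 = 0.0441; denominator = 1 − 0.1849 = 0.8151
φ_{22} = 0.0441 / 0.8151 = 0.054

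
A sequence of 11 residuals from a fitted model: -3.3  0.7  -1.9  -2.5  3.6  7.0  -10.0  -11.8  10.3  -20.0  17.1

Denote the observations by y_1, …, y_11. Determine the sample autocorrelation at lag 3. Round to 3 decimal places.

Mean ȳ = (-3.3 + 0.7 − 1.9 − 2.5 + 3.6 + 7.0 − 10.0 − 11.8 + 10.3 − 20.0 + 17.1)/11 = -0.9818
Numerator Σ_{t=1}^{8}(y_t−ȳ)(y_{t+3}−ȳ) = 33.9672
Denominator Σ(y_t−ȳ)² = 1110.3364
r_3 = 33.9672 / 1110.3364 = 0.031

0.031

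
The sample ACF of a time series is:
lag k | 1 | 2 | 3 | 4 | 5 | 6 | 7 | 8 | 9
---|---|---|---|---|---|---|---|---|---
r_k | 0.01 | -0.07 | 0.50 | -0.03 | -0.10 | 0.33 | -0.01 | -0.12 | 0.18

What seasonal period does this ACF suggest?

The largest autocorrelation is r_3 = 0.50, with weaker echoes at lags 6 (0.33) and 9 (0.18); the remaining lags stay at or below 0.01.
The dominant spike at lag 3 indicates a seasonal period of 3.

3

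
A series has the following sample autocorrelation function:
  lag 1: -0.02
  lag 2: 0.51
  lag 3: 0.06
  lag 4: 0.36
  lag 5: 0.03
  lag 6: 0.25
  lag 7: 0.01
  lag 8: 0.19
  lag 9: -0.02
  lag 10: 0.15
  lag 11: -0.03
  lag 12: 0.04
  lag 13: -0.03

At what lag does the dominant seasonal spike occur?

2

The largest autocorrelation is r_2 = 0.51, with weaker echoes at lags 4 (0.36), 6 (0.25), 8 (0.19) and 10 (0.15); the remaining lags stay at or below 0.06.
The dominant spike at lag 2 indicates a seasonal period of 2.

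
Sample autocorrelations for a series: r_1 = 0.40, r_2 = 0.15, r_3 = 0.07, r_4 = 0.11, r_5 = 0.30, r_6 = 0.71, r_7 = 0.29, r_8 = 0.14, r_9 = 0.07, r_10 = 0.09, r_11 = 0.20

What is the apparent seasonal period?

The largest autocorrelation is r_6 = 0.71; the remaining lags stay at or below 0.40. The elevated value at lag 1 (0.40), dropping to 0.15 at lag 2, reflects decaying short-term dependence rather than seasonality.
The dominant spike at lag 6 indicates a seasonal period of 6.

6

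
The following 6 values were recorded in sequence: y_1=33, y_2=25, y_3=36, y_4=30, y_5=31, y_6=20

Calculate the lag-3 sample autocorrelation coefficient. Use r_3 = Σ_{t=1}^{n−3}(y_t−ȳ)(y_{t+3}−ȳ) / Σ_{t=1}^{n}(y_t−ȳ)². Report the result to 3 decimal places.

-0.402

Mean ȳ = (33 + 25 + 36 + 30 + 31 + 20)/6 = 29.1667
Deviations from mean: 3.8333, -4.1667, 6.8333, 0.8333, 1.8333, -9.1667
Σ(y_t−ȳ)(y_{t+3}−ȳ) = (3.1944) + (-7.6389) + (-62.6389) = -67.0833
Denominator Σ(y_t−ȳ)² = 166.8333
r_3 = -67.0833 / 166.8333 = -0.402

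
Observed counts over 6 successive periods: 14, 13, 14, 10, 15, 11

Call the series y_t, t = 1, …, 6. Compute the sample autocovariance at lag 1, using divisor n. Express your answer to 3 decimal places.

-2.171

Mean ȳ = (14 + 13 + 14 + 10 + 15 + 11)/6 = 12.8333
Deviations: 1.1667, 0.1667, 1.1667, -2.8333, 2.1667, -1.8333
Σ_{t=1}^{5}(y_t−ȳ)(y_{t+1}−ȳ) = -13.0278
γ_1 = -13.0278 / 6 = -2.171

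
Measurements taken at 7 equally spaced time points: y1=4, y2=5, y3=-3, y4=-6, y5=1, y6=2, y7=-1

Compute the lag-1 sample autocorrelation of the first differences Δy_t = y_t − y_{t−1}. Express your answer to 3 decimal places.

First differences Δy: 1, -8, -3, 7, 1, -3
Mean of differences = -0.8333
Numerator Σ(Δy_t−Δȳ)(Δy_{t+1}−Δȳ) = -4.1944
Denominator Σ(Δy_t−Δȳ)² = 128.8333
r_1(Δy) = -4.1944 / 128.8333 = -0.033

-0.033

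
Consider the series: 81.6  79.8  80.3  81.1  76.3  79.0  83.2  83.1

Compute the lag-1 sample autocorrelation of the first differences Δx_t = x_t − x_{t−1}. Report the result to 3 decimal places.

First differences Δx: -1.8, 0.5, 0.8, -4.8, 2.7, 4.2, -0.1
Mean of differences = 0.2143
Numerator Σ(Δx_t−Δx̄)(Δx_{t+1}−Δx̄) = -7.1545
Denominator Σ(Δx_t−Δx̄)² = 51.7886
r_1(Δx) = -7.1545 / 51.7886 = -0.138

-0.138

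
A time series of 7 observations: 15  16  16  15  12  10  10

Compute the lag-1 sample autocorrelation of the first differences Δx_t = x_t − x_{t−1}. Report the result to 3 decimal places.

First differences Δx: 1, 0, -1, -3, -2, 0
Mean of differences = -0.8333
Numerator Σ(Δx_t−Δx̄)(Δx_{t+1}−Δx̄) = 3.3056
Denominator Σ(Δx_t−Δx̄)² = 10.8333
r_1(Δx) = 3.3056 / 10.8333 = 0.305

0.305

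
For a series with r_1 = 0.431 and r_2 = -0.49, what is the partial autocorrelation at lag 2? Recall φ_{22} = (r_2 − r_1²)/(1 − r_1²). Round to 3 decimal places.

φ_{22} = (r_2 − r_1²) / (1 − r_1²)
r_1² = (0.431)² = 0.185761
Numerator = -0.49 − 0.1858 = -0.6758; denominator = 1 − 0.1858 = 0.8142
φ_{22} = -0.6758 / 0.8142 = -0.830

-0.830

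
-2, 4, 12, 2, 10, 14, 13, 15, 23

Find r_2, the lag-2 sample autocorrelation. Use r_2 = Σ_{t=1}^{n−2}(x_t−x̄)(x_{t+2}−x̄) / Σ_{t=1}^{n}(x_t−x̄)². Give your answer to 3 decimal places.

0.109

Mean x̄ = (-2 + 4 + 12 + 2 + 10 + 14 + 13 + 15 + 23)/9 = 10.1111
Σ(x_t−x̄)(x_{t+2}−x̄) = (-22.8765) + (49.5679) + (-0.2099) + (-31.5432) + (-0.3210) + (19.0123) + (37.2346) = 50.8642
Denominator Σ(x_t−x̄)² = 466.8889
r_2 = 50.8642 / 466.8889 = 0.109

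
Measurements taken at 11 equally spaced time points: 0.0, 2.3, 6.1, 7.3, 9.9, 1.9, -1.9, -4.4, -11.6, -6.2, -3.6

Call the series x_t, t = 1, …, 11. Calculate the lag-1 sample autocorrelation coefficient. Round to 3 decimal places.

0.738

Mean x̄ = (0.0 + 2.3 + 6.1 + 7.3 + 9.9 + 1.9 − 1.9 − 4.4 − 11.6 − 6.2 − 3.6)/11 = -0.0182
Numerator Σ_{t=1}^{10}(x_t−x̄)(x_{t+1}−x̄) = 299.7315
Denominator Σ(x_t−x̄)² = 406.3364
r_1 = 299.7315 / 406.3364 = 0.738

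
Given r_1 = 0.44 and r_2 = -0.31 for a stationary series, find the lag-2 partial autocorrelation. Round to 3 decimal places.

φ_{22} = (r_2 − r_1²) / (1 − r_1²)
r_1² = (0.44)² = 0.1936
Numerator = -0.31 − 0.1936 = -0.5036; denominator = 1 − 0.1936 = 0.8064
φ_{22} = -0.5036 / 0.8064 = -0.625

-0.625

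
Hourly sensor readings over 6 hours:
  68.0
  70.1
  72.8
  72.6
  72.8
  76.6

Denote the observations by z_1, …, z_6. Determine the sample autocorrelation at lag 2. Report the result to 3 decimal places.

-0.028

Mean z̄ = (68.0 + 70.1 + 72.8 + 72.6 + 72.8 + 76.6)/6 = 72.1500
Deviations from mean: -4.1500, -2.0500, 0.6500, 0.4500, 0.6500, 4.4500
Σ(z_t−z̄)(z_{t+2}−z̄) = (-2.6975) + (-0.9225) + (0.4225) + (2.0025) = -1.1950
Denominator Σ(z_t−z̄)² = 42.2750
r_2 = -1.1950 / 42.2750 = -0.028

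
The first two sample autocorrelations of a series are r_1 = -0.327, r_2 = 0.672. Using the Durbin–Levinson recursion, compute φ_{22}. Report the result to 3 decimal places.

φ_{22} = (r_2 − r_1²) / (1 − r_1²)
r_1² = (-0.327)² = 0.106929
Numerator = 0.672 − 0.1069 = 0.5651; denominator = 1 − 0.1069 = 0.8931
φ_{22} = 0.5651 / 0.8931 = 0.633

0.633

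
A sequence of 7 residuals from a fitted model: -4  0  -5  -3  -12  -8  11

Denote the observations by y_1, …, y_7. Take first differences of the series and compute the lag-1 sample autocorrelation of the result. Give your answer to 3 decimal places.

0.012

First differences Δy: 4, -5, 2, -9, 4, 19
Mean of differences = 2.5000
Numerator Σ(Δy_t−Δȳ)(Δy_{t+1}−Δȳ) = 5.7500
Denominator Σ(Δy_t−Δȳ)² = 465.5000
r_1(Δy) = 5.7500 / 465.5000 = 0.012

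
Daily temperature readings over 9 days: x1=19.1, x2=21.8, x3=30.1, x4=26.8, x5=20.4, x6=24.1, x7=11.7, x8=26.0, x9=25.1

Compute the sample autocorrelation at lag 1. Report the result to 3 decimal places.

Mean x̄ = (19.1 + 21.8 + 30.1 + 26.8 + 20.4 + 24.1 + 11.7 + 26.0 + 25.1)/9 = 22.7889
Numerator Σ_{t=1}^{8}(x_t−x̄)(x_{t+1}−x̄) = -29.6957
Denominator Σ(x_t−x̄)² = 230.1689
r_1 = -29.6957 / 230.1689 = -0.129

-0.129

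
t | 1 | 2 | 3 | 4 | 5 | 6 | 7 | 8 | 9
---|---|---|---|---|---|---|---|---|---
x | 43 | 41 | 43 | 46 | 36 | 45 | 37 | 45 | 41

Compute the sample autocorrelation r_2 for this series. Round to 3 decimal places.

Mean x̄ = (43 + 41 + 43 + 46 + 36 + 45 + 37 + 45 + 41)/9 = 41.8889
Numerator Σ_{t=1}^{7}(x_t−x̄)(x_{t+2}−x̄) = 46.6420
Denominator Σ(x_t−x̄)² = 98.8889
r_2 = 46.6420 / 98.8889 = 0.472

0.472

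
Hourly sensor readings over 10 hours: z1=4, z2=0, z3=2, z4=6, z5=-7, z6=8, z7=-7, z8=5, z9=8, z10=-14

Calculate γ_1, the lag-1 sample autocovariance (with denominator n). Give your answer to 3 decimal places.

-25.675

Mean z̄ = (4 + 0 + 2 + 6 − 7 + 8 − 7 + 5 + 8 − 14)/10 = 0.5000
Σ_{t=1}^{9}(z_t−z̄)(z_{t+1}−z̄) = -256.7500
γ_1 = -256.7500 / 10 = -25.675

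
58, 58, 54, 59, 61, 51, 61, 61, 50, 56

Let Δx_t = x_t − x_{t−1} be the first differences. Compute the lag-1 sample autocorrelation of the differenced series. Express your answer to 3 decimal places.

First differences Δx: 0, -4, 5, 2, -10, 10, 0, -11, 6
Mean of differences = -0.2222
Numerator Σ(Δx_t−Δx̄)(Δx_{t+1}−Δx̄) = -197.8272
Denominator Σ(Δx_t−Δx̄)² = 401.5556
r_1(Δx) = -197.8272 / 401.5556 = -0.493

-0.493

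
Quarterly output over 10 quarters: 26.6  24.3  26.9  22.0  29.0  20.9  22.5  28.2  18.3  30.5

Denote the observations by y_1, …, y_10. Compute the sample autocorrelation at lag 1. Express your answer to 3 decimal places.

-0.666

Mean ȳ = (26.6 + 24.3 + 26.9 + 22.0 + 29.0 + 20.9 + 22.5 + 28.2 + 18.3 + 30.5)/10 = 24.9200
Numerator Σ_{t=1}^{9}(y_t−ȳ)(y_{t+1}−ȳ) = -93.2284
Denominator Σ(y_t−ȳ)² = 140.0360
r_1 = -93.2284 / 140.0360 = -0.666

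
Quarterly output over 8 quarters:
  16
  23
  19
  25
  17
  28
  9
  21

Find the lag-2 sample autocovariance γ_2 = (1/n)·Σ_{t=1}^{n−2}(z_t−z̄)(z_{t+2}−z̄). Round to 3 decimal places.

13.141

Mean z̄ = (16 + 23 + 19 + 25 + 17 + 28 + 9 + 21)/8 = 19.7500
Σ_{t=1}^{6}(z_t−z̄)(z_{t+2}−z̄) = 105.1250
γ_2 = 105.1250 / 8 = 13.141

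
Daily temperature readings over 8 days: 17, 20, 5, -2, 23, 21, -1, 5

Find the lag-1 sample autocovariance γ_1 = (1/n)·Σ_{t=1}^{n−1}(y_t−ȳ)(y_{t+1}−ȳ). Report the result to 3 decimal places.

Mean ȳ = (17 + 20 + 5 − 2 + 23 + 21 − 1 + 5)/8 = 11.0000
Deviations: 6.0000, 9.0000, -6.0000, -13.0000, 12.0000, 10.0000, -12.0000, -6.0000
Σ_{t=1}^{7}(y_t−ȳ)(y_{t+1}−ȳ) = -6.0000
γ_1 = -6.0000 / 8 = -0.750

-0.750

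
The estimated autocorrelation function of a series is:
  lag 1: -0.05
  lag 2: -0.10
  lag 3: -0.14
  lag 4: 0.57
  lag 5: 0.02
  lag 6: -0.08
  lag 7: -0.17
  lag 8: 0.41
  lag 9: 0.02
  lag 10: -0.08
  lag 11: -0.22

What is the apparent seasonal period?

The largest autocorrelation is r_4 = 0.57, with a weaker echo at lag 8 (0.41); the remaining lags stay at or below 0.02.
The dominant spike at lag 4 indicates a seasonal period of 4.

4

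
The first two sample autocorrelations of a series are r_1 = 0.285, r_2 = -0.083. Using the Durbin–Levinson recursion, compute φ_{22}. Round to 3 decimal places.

-0.179

φ_{22} = (r_2 − r_1²) / (1 − r_1²)
r_1² = (0.285)² = 0.081225
Numerator = -0.083 − 0.0812 = -0.1642; denominator = 1 − 0.0812 = 0.9188
φ_{22} = -0.1642 / 0.9188 = -0.179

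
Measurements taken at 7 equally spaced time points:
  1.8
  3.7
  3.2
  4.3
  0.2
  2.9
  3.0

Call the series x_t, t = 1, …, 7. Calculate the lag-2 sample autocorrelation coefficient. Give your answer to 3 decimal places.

-0.047

Mean x̄ = (1.8 + 3.7 + 3.2 + 4.3 + 0.2 + 2.9 + 3.0)/7 = 2.7286
Σ(x_t−x̄)(x_{t+2}−x̄) = (-0.4378) + (1.5265) + (-1.1920) + (0.2694) + (-0.6863) = -0.5202
Denominator Σ(x_t−x̄)² = 10.9943
r_2 = -0.5202 / 10.9943 = -0.047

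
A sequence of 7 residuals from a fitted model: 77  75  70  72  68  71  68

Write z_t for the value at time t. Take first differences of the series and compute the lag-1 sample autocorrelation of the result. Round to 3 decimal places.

First differences Δz: -2, -5, 2, -4, 3, -3
Mean of differences = -1.5000
Numerator Σ(Δz_t−Δz̄)(Δz_{t+1}−Δz̄) = -37.2500
Denominator Σ(Δz_t−Δz̄)² = 53.5000
r_1(Δz) = -37.2500 / 53.5000 = -0.696

-0.696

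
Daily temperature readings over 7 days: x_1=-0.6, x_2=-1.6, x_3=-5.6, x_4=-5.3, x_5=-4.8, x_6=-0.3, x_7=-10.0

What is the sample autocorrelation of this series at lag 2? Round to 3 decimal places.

-0.103

Mean x̄ = (-0.6 − 1.6 − 5.6 − 5.3 − 4.8 − 0.3 − 10.0)/7 = -4.0286
Σ(x_t−x̄)(x_{t+2}−x̄) = (-5.3878) + (-3.0878) + (1.2122) + (-4.7406) + (4.6065) = -7.3973
Denominator Σ(x_t−x̄)² = 71.8943
r_2 = -7.3973 / 71.8943 = -0.103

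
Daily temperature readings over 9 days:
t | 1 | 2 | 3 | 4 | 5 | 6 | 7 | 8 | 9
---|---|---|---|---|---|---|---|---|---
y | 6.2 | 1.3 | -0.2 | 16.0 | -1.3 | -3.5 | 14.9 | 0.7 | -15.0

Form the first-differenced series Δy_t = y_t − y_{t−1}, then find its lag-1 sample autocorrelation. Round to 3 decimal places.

First differences Δy: -4.9, -1.5, 16.2, -17.3, -2.2, 18.4, -14.2, -15.7
Mean of differences = -2.6500
Numerator Σ(Δy_t−Δȳ)(Δy_{t+1}−Δȳ) = -346.5825
Denominator Σ(Δy_t−Δȳ)² = 1323.3400
r_1(Δy) = -346.5825 / 1323.3400 = -0.262

-0.262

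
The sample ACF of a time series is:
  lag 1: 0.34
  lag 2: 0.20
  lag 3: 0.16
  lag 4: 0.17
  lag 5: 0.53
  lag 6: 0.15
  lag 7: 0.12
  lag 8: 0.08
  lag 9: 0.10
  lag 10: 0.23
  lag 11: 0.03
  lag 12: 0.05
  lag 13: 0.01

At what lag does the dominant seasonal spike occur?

5

The largest autocorrelation is r_5 = 0.53; the remaining lags stay at or below 0.34. The elevated value at lag 1 (0.34), dropping to 0.20 at lag 2, reflects decaying short-term dependence rather than seasonality.
The dominant spike at lag 5 indicates a seasonal period of 5.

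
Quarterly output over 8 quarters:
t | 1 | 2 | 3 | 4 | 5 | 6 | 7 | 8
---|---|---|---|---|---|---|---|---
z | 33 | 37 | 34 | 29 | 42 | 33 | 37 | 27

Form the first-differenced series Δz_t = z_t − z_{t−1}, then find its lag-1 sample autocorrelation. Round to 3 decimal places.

-0.622

First differences Δz: 4, -3, -5, 13, -9, 4, -10
Mean of differences = -0.8571
Numerator Σ(Δz_t−Δz̄)(Δz_{t+1}−Δz̄) = -255.7347
Denominator Σ(Δz_t−Δz̄)² = 410.8571
r_1(Δz) = -255.7347 / 410.8571 = -0.622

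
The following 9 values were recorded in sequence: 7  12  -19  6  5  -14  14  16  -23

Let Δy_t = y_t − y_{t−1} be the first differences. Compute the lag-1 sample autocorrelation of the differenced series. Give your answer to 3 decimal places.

-0.357

First differences Δy: 5, -31, 25, -1, -19, 28, 2, -39
Mean of differences = -3.7500
Numerator Σ(Δy_t−Δȳ)(Δy_{t+1}−Δȳ) = -1489.0625
Denominator Σ(Δy_t−Δȳ)² = 4169.5000
r_1(Δy) = -1489.0625 / 4169.5000 = -0.357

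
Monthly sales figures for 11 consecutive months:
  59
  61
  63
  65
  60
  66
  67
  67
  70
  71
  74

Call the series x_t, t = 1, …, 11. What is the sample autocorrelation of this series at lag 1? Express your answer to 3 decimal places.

Mean x̄ = (59 + 61 + 63 + 65 + 60 + 66 + 67 + 67 + 70 + 71 + 74)/11 = 65.7273
Numerator Σ_{t=1}^{10}(x_t−x̄)(x_{t+1}−x̄) = 122.8347
Denominator Σ(x_t−x̄)² = 226.1818
r_1 = 122.8347 / 226.1818 = 0.543

0.543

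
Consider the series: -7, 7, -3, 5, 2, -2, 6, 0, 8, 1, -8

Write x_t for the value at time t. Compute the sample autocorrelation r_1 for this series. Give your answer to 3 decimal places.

-0.374

Mean x̄ = (-7 + 7 − 3 + 5 + 2 − 2 + 6 + 0 + 8 + 1 − 8)/11 = 0.8182
Numerator Σ_{t=1}^{10}(x_t−x̄)(x_{t+1}−x̄) = -111.3058
Denominator Σ(x_t−x̄)² = 297.6364
r_1 = -111.3058 / 297.6364 = -0.374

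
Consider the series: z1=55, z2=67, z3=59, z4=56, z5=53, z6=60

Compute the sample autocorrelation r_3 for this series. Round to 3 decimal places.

Mean z̄ = (55 + 67 + 59 + 56 + 53 + 60)/6 = 58.3333
Σ(z_t−z̄)(z_{t+3}−z̄) = (7.7778) + (-46.2222) + (1.1111) = -37.3333
Denominator Σ(z_t−z̄)² = 123.3333
r_3 = -37.3333 / 123.3333 = -0.303

-0.303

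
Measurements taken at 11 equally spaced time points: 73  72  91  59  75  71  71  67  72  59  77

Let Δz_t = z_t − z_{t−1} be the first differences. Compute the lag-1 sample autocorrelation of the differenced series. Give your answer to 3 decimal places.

-0.693

First differences Δz: -1, 19, -32, 16, -4, 0, -4, 5, -13, 18
Mean of differences = 0.4000
Numerator Σ(Δz_t−Δz̄)(Δz_{t+1}−Δz̄) = -1516.9600
Denominator Σ(Δz_t−Δz̄)² = 2190.4000
r_1(Δz) = -1516.9600 / 2190.4000 = -0.693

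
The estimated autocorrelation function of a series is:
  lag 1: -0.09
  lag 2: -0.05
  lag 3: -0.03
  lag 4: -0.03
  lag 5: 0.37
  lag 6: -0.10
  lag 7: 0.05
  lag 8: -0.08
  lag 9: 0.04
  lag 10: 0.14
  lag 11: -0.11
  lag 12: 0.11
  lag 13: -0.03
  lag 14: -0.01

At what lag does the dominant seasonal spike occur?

5

The largest autocorrelation is r_5 = 0.37; the remaining lags stay at or below 0.14.
The dominant spike at lag 5 indicates a seasonal period of 5.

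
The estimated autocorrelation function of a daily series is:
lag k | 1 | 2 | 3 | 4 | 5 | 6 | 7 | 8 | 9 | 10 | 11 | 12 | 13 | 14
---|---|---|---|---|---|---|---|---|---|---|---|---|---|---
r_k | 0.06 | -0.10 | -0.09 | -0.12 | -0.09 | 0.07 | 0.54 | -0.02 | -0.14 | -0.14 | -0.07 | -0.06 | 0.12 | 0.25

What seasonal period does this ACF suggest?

7

The largest autocorrelation is r_7 = 0.54, with a weaker echo at lag 14 (0.25); the remaining lags stay at or below 0.12.
The dominant spike at lag 7 indicates a seasonal period of 7.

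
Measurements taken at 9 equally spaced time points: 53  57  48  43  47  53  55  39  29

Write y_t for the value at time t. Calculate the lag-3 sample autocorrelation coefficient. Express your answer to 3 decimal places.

-0.247

Mean ȳ = (53 + 57 + 48 + 43 + 47 + 53 + 55 + 39 + 29)/9 = 47.1111
Σ(y_t−ȳ)(y_{t+3}−ȳ) = (-24.2099) + (-1.0988) + (5.2346) + (-32.4321) + (0.9012) + (-106.6543) = -158.2593
Denominator Σ(y_t−ȳ)² = 640.8889
r_3 = -158.2593 / 640.8889 = -0.247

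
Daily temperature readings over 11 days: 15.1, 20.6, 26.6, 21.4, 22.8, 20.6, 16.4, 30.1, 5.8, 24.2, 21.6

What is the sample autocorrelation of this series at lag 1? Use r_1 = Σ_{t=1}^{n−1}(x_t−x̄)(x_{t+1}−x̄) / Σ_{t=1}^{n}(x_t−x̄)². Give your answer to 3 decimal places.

-0.541

Mean x̄ = (15.1 + 20.6 + 26.6 + 21.4 + 22.8 + 20.6 + 16.4 + 30.1 + 5.8 + 24.2 + 21.6)/11 = 20.4727
Numerator Σ_{t=1}^{10}(x_t−x̄)(x_{t+1}−x̄) = -223.2417
Denominator Σ(x_t−x̄)² = 412.4418
r_1 = -223.2417 / 412.4418 = -0.541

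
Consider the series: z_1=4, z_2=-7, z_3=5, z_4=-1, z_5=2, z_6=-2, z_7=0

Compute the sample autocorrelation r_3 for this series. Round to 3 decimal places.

-0.282

Mean z̄ = (4 − 7 + 5 − 1 + 2 − 2 + 0)/7 = 0.1429
Numerator Σ_{t=1}^{4}(z_t−z̄)(z_{t+3}−z̄) = -27.9184
Denominator Σ(z_t−z̄)² = 98.8571
r_3 = -27.9184 / 98.8571 = -0.282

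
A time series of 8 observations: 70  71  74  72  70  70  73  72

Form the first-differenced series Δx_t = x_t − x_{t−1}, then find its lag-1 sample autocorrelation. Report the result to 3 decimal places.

-0.097

First differences Δx: 1, 3, -2, -2, 0, 3, -1
Mean of differences = 0.2857
Numerator Σ(Δx_t−Δx̄)(Δx_{t+1}−Δx̄) = -2.6531
Denominator Σ(Δx_t−Δx̄)² = 27.4286
r_1(Δx) = -2.6531 / 27.4286 = -0.097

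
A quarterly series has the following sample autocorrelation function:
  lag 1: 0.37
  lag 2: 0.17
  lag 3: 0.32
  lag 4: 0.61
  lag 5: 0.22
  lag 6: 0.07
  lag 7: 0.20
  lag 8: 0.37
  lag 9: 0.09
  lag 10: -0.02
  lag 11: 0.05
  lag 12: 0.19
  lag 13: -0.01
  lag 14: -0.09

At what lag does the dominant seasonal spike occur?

4

The largest autocorrelation is r_4 = 0.61; the remaining lags stay at or below 0.37. The elevated value at lag 1 (0.37), dropping to 0.17 at lag 2, reflects decaying short-term dependence rather than seasonality.
The dominant spike at lag 4 indicates a seasonal period of 4.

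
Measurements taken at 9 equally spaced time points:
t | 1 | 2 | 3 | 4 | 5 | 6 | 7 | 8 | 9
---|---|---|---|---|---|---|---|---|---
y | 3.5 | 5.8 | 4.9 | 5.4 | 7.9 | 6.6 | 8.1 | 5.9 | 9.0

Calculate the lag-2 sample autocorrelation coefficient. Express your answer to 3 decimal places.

Mean ȳ = (3.5 + 5.8 + 4.9 + 5.4 + 7.9 + 6.6 + 8.1 + 5.9 + 9.0)/9 = 6.3444
Σ(y_t−ȳ)(y_{t+2}−ȳ) = (4.1086) + (0.5142) + (-2.2469) + (-0.2414) + (2.7309) + (-0.1136) + (4.6620) = 9.4138
Denominator Σ(y_t−ȳ)² = 24.1822
r_2 = 9.4138 / 24.1822 = 0.389

0.389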